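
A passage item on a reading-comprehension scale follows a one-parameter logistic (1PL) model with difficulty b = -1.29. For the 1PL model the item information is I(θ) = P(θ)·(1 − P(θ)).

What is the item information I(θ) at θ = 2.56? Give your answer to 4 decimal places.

0.0204

P = 1/(1+e^{-3.8500}) = 0.9792
P(1−P) = 0.9792 × 0.0208 = 0.0204
I = P(1−P) = 0.02040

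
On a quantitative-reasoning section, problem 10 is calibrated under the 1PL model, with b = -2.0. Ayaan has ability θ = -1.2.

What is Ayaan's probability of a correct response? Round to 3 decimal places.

0.690

P(θ) = 1 / (1 + exp(−(θ − b)))
Exponent: (-1.2 − (-2.0)) = 0.8000
1/(1 + e^{-0.8000}) = 0.6900
P = 0.6900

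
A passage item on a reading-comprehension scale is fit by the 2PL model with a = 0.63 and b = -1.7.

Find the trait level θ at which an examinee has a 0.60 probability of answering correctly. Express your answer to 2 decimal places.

P(θ) = 1 / (1 + exp(−a(θ − b)))
logit = ln(0.6000/0.4000) = 0.4055
θ = b + logit/(a) = -1.7 + 0.4055/0.6300 = -1.0564

-1.06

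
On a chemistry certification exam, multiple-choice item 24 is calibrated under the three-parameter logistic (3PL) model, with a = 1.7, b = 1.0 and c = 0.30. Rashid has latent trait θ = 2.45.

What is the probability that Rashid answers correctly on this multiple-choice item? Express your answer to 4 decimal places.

P(θ) = c + (1 − c) · 1 / (1 + exp(−a(θ − b)))
Exponent: 1.7 × (2.45 − 1.0) = 2.4650
1/(1 + e^{-2.4650}) = 0.9217
P = 0.30 + 0.70 × 0.9217 = 0.9452

0.9452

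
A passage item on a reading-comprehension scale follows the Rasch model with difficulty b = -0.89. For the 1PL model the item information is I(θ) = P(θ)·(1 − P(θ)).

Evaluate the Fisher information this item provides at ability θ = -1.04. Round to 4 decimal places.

0.2486

P = 1/(1+e^{0.1500}) = 0.4626
P(1−P) = 0.4626 × 0.5374 = 0.2486
I = P(1−P) = 0.24860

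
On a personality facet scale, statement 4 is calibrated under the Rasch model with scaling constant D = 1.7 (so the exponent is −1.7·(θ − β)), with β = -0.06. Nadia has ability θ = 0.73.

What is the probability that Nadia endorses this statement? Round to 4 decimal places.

P(θ) = 1 / (1 + exp(−D·(θ − β)))
Exponent: 1.7 × (0.73 − (-0.06)) = 1.3430
1/(1 + e^{-1.3430}) = 0.7930
P = 0.7930

0.7930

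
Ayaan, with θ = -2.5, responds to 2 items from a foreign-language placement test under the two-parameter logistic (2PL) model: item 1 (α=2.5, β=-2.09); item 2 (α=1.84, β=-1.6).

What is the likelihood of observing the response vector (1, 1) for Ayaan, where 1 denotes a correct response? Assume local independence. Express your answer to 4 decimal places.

P(θ) = 1 / (1 + exp(−α(θ − β)))
P_1 = 1/(1+e^{1.0250}) = 0.2641
P_2 = 1/(1+e^{1.6560}) = 0.1603
L = P_1 × P_2 = 0.2641 × 0.1603 = 0.04233

0.0423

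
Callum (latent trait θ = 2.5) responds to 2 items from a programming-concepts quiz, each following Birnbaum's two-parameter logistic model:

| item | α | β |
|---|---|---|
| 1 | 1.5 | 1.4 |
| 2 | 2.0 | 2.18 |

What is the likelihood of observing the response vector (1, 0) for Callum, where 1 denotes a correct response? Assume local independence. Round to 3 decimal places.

0.290

P(θ) = 1 / (1 + exp(−α(θ − β)))
P_1 = 1/(1+e^{-1.6500}) = 0.8389
P_2 = 1/(1+e^{-0.6400}) = 0.6548
L = P_1 × (1−P_2) = 0.8389 × 0.3452 = 0.28962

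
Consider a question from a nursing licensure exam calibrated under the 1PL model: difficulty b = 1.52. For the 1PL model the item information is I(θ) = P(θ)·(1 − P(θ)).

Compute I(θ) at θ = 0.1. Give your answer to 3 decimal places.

P = 1/(1+e^{1.4200}) = 0.1947
P(1−P) = 0.1947 × 0.8053 = 0.1568
I = P(1−P) = 0.15677

0.157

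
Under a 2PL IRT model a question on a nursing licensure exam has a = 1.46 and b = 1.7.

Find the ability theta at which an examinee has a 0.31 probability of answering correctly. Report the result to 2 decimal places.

1.15

P(theta) = 1 / (1 + exp(−a(theta − b)))
logit = ln(0.3100/0.6900) = -0.8001
theta = b + logit/(a) = 1.7 + (-0.8001)/1.4600 = 1.1520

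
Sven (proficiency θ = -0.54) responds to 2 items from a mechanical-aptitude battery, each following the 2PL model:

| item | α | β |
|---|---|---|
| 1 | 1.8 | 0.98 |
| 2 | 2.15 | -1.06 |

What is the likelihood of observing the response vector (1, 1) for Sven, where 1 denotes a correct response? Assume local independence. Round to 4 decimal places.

P(θ) = 1 / (1 + exp(−α(θ − β)))
P_1 = 1/(1+e^{2.7360}) = 0.0609
P_2 = 1/(1+e^{-1.1180}) = 0.7536
L = P_1 × P_2 = 0.0609 × 0.7536 = 0.04588

0.0459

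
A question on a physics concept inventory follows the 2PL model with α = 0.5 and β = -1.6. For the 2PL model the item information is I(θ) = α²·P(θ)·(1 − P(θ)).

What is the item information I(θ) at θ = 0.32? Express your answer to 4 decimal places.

P = 1/(1+e^{-0.9600}) = 0.7231
P(1−P) = 0.7231 × 0.2769 = 0.2002
I = α² × P(1−P) = 0.5² × 0.2002 = 0.05005

0.0501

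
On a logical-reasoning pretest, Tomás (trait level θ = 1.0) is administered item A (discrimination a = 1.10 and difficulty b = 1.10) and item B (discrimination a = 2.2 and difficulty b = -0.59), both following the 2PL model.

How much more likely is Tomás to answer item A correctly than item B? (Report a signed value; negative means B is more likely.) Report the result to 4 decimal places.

P(θ) = 1 / (1 + exp(−a(θ − b)))
P_A = 0.4725
P_B = 0.9706
P_A − P_B = -0.4981

-0.4981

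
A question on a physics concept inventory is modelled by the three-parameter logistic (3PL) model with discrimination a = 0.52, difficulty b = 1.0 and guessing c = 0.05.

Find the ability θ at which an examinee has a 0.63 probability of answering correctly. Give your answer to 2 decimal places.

1.86

P(θ) = c + (1 − c) · 1 / (1 + exp(−a(θ − b)))
Remove guessing floor: (0.63 − 0.05)/(1 − 0.05) = 0.6105
logit = ln(0.6105/0.3895) = 0.4495
θ = b + logit/(a) = 1.0 + 0.4495/0.5200 = 1.8645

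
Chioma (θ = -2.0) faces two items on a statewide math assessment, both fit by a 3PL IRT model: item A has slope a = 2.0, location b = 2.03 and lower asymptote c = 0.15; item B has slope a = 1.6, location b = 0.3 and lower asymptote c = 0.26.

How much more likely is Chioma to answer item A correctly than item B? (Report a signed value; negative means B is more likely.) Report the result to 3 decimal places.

-0.128

P(θ) = c + (1 − c) · 1 / (1 + exp(−a(θ − b)))
P_A = 0.1503
P_B = 0.2782
P_A − P_B = -0.1279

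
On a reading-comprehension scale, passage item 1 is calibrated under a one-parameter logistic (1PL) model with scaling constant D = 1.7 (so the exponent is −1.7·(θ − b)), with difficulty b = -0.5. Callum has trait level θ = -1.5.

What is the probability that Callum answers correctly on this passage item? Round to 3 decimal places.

P(θ) = 1 / (1 + exp(−D·(θ − b)))
Exponent: 1.7 × (-1.5 − (-0.5)) = -1.7000
1/(1 + e^{1.7000}) = 0.1545
P = 0.1545

0.154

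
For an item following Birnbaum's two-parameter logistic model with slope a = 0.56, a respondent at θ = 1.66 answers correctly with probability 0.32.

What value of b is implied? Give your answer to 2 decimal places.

3.01

P(θ) = 1 / (1 + exp(−a(θ − b)))
logit(0.32) = ln(0.32/0.68) = -0.7538
b = θ − logit/(a) = 1.66 − (-0.7538)/0.5600 = 3.0060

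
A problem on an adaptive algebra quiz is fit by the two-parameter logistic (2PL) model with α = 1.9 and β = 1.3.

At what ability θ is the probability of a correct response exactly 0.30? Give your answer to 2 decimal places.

P(θ) = 1 / (1 + exp(−α(θ − β)))
logit = ln(0.3000/0.7000) = -0.8473
θ = β + logit/(α) = 1.3 + (-0.8473)/1.9000 = 0.8541

0.85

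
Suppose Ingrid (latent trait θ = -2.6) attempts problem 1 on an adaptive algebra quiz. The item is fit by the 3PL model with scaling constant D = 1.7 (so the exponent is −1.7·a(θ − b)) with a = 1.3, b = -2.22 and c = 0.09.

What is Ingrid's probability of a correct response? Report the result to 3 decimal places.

P(θ) = c + (1 − c) · 1 / (1 + exp(−D·a(θ − b)))
Exponent: 1.7 × 1.3 × (-2.6 − (-2.22)) = -0.8398
1/(1 + e^{0.8398}) = 0.3016
P = 0.09 + 0.91 × 0.3016 = 0.3644

0.364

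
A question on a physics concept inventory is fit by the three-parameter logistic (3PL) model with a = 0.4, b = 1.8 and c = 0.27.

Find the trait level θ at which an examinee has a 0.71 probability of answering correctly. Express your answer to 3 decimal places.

2.842

P(θ) = c + (1 − c) · 1 / (1 + exp(−a(θ − b)))
Remove guessing floor: (0.71 − 0.27)/(1 − 0.27) = 0.6027
logit = ln(0.6027/0.3973) = 0.4169
θ = b + logit/(a) = 1.8 + 0.4169/0.4000 = 2.8422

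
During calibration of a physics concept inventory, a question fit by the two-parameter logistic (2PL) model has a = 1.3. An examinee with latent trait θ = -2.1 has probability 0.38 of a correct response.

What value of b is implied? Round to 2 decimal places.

-1.72

P(θ) = 1 / (1 + exp(−a(θ − b)))
logit(0.38) = ln(0.38/0.62) = -0.4895
b = θ − logit/(a) = -2.1 − (-0.4895)/1.3000 = -1.7234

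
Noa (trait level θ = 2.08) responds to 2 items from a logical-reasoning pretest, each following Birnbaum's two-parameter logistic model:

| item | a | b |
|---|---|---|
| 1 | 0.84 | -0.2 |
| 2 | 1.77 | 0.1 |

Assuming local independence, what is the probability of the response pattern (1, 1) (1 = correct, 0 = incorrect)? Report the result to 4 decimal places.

P(θ) = 1 / (1 + exp(−a(θ − b)))
P_1 = 1/(1+e^{-1.9152}) = 0.8716
P_2 = 1/(1+e^{-3.5046}) = 0.9708
L = P_1 × P_2 = 0.8716 × 0.9708 = 0.84617

0.8462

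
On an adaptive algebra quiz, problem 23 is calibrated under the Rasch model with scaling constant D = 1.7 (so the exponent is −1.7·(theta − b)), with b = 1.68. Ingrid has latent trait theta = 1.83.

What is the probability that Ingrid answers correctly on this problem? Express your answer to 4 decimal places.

0.5634

P(theta) = 1 / (1 + exp(−D·(theta − b)))
Exponent: 1.7 × (1.83 − 1.68) = 0.2550
1/(1 + e^{-0.2550}) = 0.5634
P = 0.5634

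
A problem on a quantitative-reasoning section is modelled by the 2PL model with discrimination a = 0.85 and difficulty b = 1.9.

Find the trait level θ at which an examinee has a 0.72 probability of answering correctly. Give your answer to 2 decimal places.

3.01

P(θ) = 1 / (1 + exp(−a(θ − b)))
logit = ln(0.7200/0.2800) = 0.9445
θ = b + logit/(a) = 1.9 + 0.9445/0.8500 = 3.0111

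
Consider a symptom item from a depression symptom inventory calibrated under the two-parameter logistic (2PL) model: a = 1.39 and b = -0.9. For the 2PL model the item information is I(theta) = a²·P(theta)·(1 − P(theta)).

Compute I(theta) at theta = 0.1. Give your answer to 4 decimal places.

0.3084

P = 1/(1+e^{-1.3900}) = 0.8006
P(1−P) = 0.8006 × 0.1994 = 0.1596
I = a² × P(1−P) = 1.39² × 0.1596 = 0.30845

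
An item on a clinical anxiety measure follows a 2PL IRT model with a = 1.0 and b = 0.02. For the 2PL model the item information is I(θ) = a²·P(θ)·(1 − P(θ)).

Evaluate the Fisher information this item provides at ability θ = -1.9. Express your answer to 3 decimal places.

P = 1/(1+e^{1.9200}) = 0.1279
P(1−P) = 0.1279 × 0.8721 = 0.1115
I = a² × P(1−P) = 1.0² × 0.1115 = 0.11151

0.112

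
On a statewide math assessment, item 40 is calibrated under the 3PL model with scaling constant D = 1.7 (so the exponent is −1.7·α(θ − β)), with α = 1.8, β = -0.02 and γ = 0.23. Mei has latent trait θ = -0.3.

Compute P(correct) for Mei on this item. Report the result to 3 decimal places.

P(θ) = γ + (1 − γ) · 1 / (1 + exp(−D·α(θ − β)))
Exponent: 1.7 × 1.8 × (-0.3 − (-0.02)) = -0.8568
1/(1 + e^{0.8568}) = 0.2980
P = 0.23 + 0.77 × 0.2980 = 0.4595

0.459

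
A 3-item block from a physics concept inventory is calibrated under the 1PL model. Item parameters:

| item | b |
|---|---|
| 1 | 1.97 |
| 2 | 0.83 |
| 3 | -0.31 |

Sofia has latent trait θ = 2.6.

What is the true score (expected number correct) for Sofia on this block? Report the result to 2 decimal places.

2.46

P(θ) = 1 / (1 + exp(−(θ − b)))
P_1 = 1/(1+e^{-0.6300}) = 0.6525
P_2 = 1/(1+e^{-1.7700}) = 0.8545
P_3 = 1/(1+e^{-2.9100}) = 0.9483
E[score] = 0.6525 + 0.8545 + 0.9483 = 2.4553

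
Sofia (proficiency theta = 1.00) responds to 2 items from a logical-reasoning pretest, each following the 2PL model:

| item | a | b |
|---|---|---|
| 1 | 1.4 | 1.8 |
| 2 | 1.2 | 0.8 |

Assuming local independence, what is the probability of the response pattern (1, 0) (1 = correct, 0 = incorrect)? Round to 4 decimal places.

0.1083

P(theta) = 1 / (1 + exp(−a(theta − b)))
P_1 = 1/(1+e^{1.1200}) = 0.2460
P_2 = 1/(1+e^{-0.2400}) = 0.5597
L = P_1 × (1−P_2) = 0.2460 × 0.4403 = 0.10832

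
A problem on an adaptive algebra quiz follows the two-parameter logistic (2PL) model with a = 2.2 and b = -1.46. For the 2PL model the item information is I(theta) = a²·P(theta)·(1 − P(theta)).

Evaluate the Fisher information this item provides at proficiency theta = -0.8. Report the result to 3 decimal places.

P = 1/(1+e^{-1.4520}) = 0.8103
P(1−P) = 0.8103 × 0.1897 = 0.1537
I = a² × P(1−P) = 2.2² × 0.1537 = 0.74396

0.744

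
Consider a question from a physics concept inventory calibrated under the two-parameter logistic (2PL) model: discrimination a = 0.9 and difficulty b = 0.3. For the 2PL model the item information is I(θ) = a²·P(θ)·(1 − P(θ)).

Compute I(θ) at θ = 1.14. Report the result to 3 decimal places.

0.176

P = 1/(1+e^{-0.7560}) = 0.6805
P(1−P) = 0.6805 × 0.3195 = 0.2174
I = a² × P(1−P) = 0.9² × 0.2174 = 0.17611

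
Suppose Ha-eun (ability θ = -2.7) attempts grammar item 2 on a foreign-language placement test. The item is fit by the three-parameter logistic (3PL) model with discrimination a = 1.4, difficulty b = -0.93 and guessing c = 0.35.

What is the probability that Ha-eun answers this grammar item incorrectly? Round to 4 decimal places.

0.5997

P(θ) = c + (1 − c) · 1 / (1 + exp(−a(θ − b)))
Exponent: 1.4 × (-2.7 − (-0.93)) = -2.4780
1/(1 + e^{2.4780}) = 0.0774
P = 0.35 + 0.65 × 0.0774 = 0.4003
P(incorrect) = 1 − 0.4003 = 0.5997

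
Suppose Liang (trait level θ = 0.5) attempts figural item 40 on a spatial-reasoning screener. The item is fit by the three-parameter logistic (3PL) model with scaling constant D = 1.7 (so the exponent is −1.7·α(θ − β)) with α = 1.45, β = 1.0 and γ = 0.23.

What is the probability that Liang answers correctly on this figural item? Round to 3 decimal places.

0.404

P(θ) = γ + (1 − γ) · 1 / (1 + exp(−D·α(θ − β)))
Exponent: 1.7 × 1.45 × (0.5 − 1.0) = -1.2325
1/(1 + e^{1.2325}) = 0.2257
P = 0.23 + 0.77 × 0.2257 = 0.4038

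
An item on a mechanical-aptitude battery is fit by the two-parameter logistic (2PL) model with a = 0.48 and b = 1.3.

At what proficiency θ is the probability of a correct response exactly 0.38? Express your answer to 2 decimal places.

P(θ) = 1 / (1 + exp(−a(θ − b)))
logit = ln(0.3800/0.6200) = -0.4895
θ = b + logit/(a) = 1.3 + (-0.4895)/0.4800 = 0.2801

0.28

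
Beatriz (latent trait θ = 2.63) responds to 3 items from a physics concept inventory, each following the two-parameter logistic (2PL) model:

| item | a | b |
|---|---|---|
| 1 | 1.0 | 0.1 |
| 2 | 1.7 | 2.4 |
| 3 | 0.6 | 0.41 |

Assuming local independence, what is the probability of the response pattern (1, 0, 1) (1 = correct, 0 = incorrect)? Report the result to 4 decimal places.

P(θ) = 1 / (1 + exp(−a(θ − b)))
P_1 = 1/(1+e^{-2.5300}) = 0.9262
P_2 = 1/(1+e^{-0.3910}) = 0.5965
P_3 = 1/(1+e^{-1.3320}) = 0.7912
L = P_1 × (1−P_2) × P_3 = 0.9262 × 0.4035 × 0.7912 = 0.29567

0.2957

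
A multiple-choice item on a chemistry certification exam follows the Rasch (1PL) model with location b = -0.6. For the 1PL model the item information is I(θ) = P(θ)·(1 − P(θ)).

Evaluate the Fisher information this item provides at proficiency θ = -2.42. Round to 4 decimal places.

P = 1/(1+e^{1.8200}) = 0.1394
P(1−P) = 0.1394 × 0.8606 = 0.1200
I = P(1−P) = 0.11999

0.1200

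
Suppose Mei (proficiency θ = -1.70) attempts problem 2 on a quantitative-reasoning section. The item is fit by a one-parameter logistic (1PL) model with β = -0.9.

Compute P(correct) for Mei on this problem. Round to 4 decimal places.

0.3100

P(θ) = 1 / (1 + exp(−(θ − β)))
Exponent: (-1.70 − (-0.9)) = -0.8000
1/(1 + e^{0.8000}) = 0.3100
P = 0.3100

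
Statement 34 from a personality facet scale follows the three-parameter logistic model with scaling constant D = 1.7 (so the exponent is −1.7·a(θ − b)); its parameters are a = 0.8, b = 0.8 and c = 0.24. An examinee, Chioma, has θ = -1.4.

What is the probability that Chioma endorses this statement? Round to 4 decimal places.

0.2763

P(θ) = c + (1 − c) · 1 / (1 + exp(−D·a(θ − b)))
Exponent: 1.7 × 0.8 × (-1.4 − 0.8) = -2.9920
1/(1 + e^{2.9920}) = 0.0478
P = 0.24 + 0.76 × 0.0478 = 0.2763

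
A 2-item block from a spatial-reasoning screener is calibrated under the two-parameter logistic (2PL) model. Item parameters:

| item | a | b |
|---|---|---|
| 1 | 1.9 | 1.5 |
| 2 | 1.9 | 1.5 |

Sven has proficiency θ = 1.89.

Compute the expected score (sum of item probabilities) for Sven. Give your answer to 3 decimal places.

P(θ) = 1 / (1 + exp(−a(θ − b)))
P_1 = 1/(1+e^{-0.7410}) = 0.6772
P_2 = 1/(1+e^{-0.7410}) = 0.6772
E[score] = 0.6772 + 0.6772 = 1.3544

1.354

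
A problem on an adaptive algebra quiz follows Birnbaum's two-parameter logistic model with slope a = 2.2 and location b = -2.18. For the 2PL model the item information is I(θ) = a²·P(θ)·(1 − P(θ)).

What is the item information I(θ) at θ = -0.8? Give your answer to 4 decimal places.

P = 1/(1+e^{-3.0360}) = 0.9542
P(1−P) = 0.9542 × 0.0458 = 0.0437
I = a² × P(1−P) = 2.2² × 0.0437 = 0.21163

0.2116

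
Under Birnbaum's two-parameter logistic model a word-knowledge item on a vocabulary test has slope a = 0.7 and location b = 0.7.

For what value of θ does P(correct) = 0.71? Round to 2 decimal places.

1.98

P(θ) = 1 / (1 + exp(−a(θ − b)))
logit = ln(0.7100/0.2900) = 0.8954
θ = b + logit/(a) = 0.7 + 0.8954/0.7000 = 1.9791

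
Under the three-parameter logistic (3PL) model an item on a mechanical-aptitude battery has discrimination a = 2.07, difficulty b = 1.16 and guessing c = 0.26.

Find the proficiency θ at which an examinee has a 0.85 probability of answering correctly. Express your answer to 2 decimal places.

1.82

P(θ) = c + (1 − c) · 1 / (1 + exp(−a(θ − b)))
Remove guessing floor: (0.85 − 0.26)/(1 − 0.26) = 0.7973
logit = ln(0.7973/0.2027) = 1.3695
θ = b + logit/(a) = 1.16 + 1.3695/2.0700 = 1.8216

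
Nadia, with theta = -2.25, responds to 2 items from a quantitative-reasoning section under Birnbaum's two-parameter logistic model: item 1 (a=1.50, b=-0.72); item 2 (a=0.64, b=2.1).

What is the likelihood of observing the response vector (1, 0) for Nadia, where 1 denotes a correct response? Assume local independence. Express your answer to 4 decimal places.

0.0862

P(theta) = 1 / (1 + exp(−a(theta − b)))
P_1 = 1/(1+e^{2.2950}) = 0.0915
P_2 = 1/(1+e^{2.7840}) = 0.0582
L = P_1 × (1−P_2) = 0.0915 × 0.9418 = 0.08621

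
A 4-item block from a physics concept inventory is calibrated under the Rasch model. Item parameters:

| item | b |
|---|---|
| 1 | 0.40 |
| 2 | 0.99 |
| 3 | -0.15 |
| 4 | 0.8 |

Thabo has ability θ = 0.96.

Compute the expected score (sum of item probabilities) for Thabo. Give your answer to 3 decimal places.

2.421

P(θ) = 1 / (1 + exp(−(θ − b)))
P_1 = 1/(1+e^{-0.5600}) = 0.6365
P_2 = 1/(1+e^{0.0300}) = 0.4925
P_3 = 1/(1+e^{-1.1100}) = 0.7521
P_4 = 1/(1+e^{-0.1600}) = 0.5399
E[score] = 0.6365 + 0.4925 + 0.7521 + 0.5399 = 2.4210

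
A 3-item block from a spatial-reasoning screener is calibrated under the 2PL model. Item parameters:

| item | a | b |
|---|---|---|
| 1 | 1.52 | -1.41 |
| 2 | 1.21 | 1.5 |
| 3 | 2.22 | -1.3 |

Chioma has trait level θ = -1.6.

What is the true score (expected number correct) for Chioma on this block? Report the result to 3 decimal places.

0.791

P(θ) = 1 / (1 + exp(−a(θ − b)))
P_1 = 1/(1+e^{0.2888}) = 0.4283
P_2 = 1/(1+e^{3.7510}) = 0.0230
P_3 = 1/(1+e^{0.6660}) = 0.3394
E[score] = 0.4283 + 0.0230 + 0.3394 = 0.7906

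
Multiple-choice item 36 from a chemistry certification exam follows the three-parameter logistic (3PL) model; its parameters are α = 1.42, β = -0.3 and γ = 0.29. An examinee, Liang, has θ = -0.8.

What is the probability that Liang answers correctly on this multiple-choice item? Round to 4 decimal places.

P(θ) = γ + (1 − γ) · 1 / (1 + exp(−α(θ − β)))
Exponent: 1.42 × (-0.8 − (-0.3)) = -0.7100
1/(1 + e^{0.7100}) = 0.3296
P = 0.29 + 0.71 × 0.3296 = 0.5240

0.5240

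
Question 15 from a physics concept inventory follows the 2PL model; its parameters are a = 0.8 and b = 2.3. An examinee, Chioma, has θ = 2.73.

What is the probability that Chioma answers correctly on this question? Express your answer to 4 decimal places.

0.5852

P(θ) = 1 / (1 + exp(−a(θ − b)))
Exponent: 0.8 × (2.73 − 2.3) = 0.3440
1/(1 + e^{-0.3440}) = 0.5852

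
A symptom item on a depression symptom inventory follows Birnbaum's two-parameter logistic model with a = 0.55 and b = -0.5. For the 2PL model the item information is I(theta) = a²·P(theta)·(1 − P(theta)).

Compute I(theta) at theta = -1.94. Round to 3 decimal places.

0.065

P = 1/(1+e^{0.7920}) = 0.3117
P(1−P) = 0.3117 × 0.6883 = 0.2146
I = a² × P(1−P) = 0.55² × 0.2146 = 0.06490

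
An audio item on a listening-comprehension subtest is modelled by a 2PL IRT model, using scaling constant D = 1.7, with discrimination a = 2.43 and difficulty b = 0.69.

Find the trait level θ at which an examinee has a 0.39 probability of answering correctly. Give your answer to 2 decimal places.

0.58

P(θ) = 1 / (1 + exp(−D·a(θ − b)))
logit = ln(0.3900/0.6100) = -0.4473
θ = b + logit/(1.7·a) = 0.69 + (-0.4473)/4.1310 = 0.5817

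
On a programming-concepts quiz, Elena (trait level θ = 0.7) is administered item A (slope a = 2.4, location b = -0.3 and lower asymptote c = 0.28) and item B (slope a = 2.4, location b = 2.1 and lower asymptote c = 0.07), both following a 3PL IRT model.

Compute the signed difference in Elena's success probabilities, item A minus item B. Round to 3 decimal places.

P(θ) = c + (1 − c) · 1 / (1 + exp(−a(θ − b)))
P_A = 0.9401
P_B = 0.1012
P_A − P_B = 0.8389

0.839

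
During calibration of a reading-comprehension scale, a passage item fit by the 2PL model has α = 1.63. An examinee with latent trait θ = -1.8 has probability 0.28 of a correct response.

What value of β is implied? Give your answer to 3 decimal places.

P(θ) = 1 / (1 + exp(−α(θ − β)))
logit(0.28) = ln(0.28/0.72) = -0.9445
β = θ − logit/(α) = -1.8 − (-0.9445)/1.6300 = -1.2206

-1.221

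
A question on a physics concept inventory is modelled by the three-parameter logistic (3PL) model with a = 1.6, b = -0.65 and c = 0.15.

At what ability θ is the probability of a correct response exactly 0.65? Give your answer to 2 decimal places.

P(θ) = c + (1 − c) · 1 / (1 + exp(−a(θ − b)))
Remove guessing floor: (0.65 − 0.15)/(1 − 0.15) = 0.5882
logit = ln(0.5882/0.4118) = 0.3567
θ = b + logit/(a) = -0.65 + 0.3567/1.6000 = -0.4271

-0.43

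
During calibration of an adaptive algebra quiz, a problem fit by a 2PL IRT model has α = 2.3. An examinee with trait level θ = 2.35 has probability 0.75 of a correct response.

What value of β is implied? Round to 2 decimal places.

1.87

P(θ) = 1 / (1 + exp(−α(θ − β)))
logit(0.75) = ln(0.75/0.25) = 1.0986
β = θ − logit/(α) = 2.35 − 1.0986/2.3000 = 1.8723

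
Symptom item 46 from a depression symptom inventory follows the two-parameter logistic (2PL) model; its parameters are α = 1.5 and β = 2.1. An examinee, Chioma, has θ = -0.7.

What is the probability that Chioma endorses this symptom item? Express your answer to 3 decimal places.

0.015

P(θ) = 1 / (1 + exp(−α(θ − β)))
Exponent: 1.5 × (-0.7 − 2.1) = -4.2000
1/(1 + e^{4.2000}) = 0.0148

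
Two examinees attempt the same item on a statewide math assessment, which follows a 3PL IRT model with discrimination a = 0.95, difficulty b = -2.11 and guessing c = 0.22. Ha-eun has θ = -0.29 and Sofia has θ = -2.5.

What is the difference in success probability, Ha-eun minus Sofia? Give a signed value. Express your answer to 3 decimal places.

P(θ) = c + (1 − c) · 1 / (1 + exp(−a(θ − b)))
P(Ha-eun) = 0.8824  [exponent 1.7290]
P(Sofia) = 0.5386  [exponent -0.3705]
Difference = 0.8824 − 0.5386 = 0.3439

0.344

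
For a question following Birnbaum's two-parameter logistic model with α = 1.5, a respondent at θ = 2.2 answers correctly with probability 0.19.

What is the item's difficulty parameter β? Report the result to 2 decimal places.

3.17

P(θ) = 1 / (1 + exp(−α(θ − β)))
logit(0.19) = ln(0.19/0.81) = -1.4500
β = θ − logit/(α) = 2.2 − (-1.4500)/1.5000 = 3.1667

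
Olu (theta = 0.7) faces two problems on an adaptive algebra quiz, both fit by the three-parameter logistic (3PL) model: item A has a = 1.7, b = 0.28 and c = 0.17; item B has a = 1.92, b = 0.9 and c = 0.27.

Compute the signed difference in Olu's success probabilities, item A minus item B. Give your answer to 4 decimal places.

P(theta) = c + (1 − c) · 1 / (1 + exp(−a(theta − b)))
P_A = 0.7272
P_B = 0.5658
P_A − P_B = 0.1614

0.1614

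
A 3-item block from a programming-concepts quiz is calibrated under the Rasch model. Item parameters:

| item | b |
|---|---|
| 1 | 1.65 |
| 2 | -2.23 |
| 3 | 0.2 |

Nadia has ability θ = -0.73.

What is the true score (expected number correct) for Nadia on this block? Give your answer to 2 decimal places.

P(θ) = 1 / (1 + exp(−(θ − b)))
P_1 = 1/(1+e^{2.3800}) = 0.0847
P_2 = 1/(1+e^{-1.5000}) = 0.8176
P_3 = 1/(1+e^{0.9300}) = 0.2829
E[score] = 0.0847 + 0.8176 + 0.2829 = 1.1852

1.19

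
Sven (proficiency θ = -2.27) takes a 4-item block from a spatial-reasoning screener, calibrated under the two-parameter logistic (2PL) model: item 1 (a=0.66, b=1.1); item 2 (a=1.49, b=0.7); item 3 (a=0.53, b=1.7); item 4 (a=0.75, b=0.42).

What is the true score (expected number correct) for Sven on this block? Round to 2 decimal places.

0.34

P(θ) = 1 / (1 + exp(−a(θ − b)))
P_1 = 1/(1+e^{2.2242}) = 0.0976
P_2 = 1/(1+e^{4.4253}) = 0.0118
P_3 = 1/(1+e^{2.1041}) = 0.1087
P_4 = 1/(1+e^{2.0175}) = 0.1174
E[score] = 0.0976 + 0.0118 + 0.1087 + 0.1174 = 0.3355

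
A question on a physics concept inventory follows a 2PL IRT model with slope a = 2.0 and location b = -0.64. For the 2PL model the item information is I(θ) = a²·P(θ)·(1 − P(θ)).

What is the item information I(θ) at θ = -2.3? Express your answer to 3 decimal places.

P = 1/(1+e^{3.3200}) = 0.0349
P(1−P) = 0.0349 × 0.9651 = 0.0337
I = a² × P(1−P) = 2.0² × 0.0337 = 0.13470

0.135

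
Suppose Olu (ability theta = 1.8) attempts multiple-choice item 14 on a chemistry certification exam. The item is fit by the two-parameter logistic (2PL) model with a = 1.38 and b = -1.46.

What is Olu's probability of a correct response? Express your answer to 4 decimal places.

0.9890

P(theta) = 1 / (1 + exp(−a(theta − b)))
Exponent: 1.38 × (1.8 − (-1.46)) = 4.4988
1/(1 + e^{-4.4988}) = 0.9890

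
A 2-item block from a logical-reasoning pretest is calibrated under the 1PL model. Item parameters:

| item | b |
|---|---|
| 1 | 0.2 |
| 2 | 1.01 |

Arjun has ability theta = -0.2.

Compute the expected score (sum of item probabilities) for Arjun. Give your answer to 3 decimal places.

P(theta) = 1 / (1 + exp(−(theta − b)))
P_1 = 1/(1+e^{0.4000}) = 0.4013
P_2 = 1/(1+e^{1.2100}) = 0.2297
E[score] = 0.4013 + 0.2297 = 0.6310

0.631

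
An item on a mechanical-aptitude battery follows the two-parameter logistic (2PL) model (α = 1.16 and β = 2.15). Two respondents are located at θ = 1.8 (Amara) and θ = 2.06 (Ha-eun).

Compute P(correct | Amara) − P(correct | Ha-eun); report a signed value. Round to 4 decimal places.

P(θ) = 1 / (1 + exp(−α(θ − β)))
P(Amara) = 0.3999  [exponent -0.4060]
P(Ha-eun) = 0.4739  [exponent -0.1044]
Difference = 0.3999 − 0.4739 = -0.0741

-0.0741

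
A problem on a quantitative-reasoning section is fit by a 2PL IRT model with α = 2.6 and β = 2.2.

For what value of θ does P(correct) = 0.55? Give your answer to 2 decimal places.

2.28

P(θ) = 1 / (1 + exp(−α(θ − β)))
logit = ln(0.5500/0.4500) = 0.2007
θ = β + logit/(α) = 2.2 + 0.2007/2.6000 = 2.2772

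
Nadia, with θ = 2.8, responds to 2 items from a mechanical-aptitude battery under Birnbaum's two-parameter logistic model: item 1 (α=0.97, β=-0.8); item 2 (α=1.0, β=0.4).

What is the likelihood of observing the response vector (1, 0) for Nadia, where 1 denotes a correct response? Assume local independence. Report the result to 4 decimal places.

P(θ) = 1 / (1 + exp(−α(θ − β)))
P_1 = 1/(1+e^{-3.4920}) = 0.9705
P_2 = 1/(1+e^{-2.4000}) = 0.9168
L = P_1 × (1−P_2) = 0.9705 × 0.0832 = 0.08072

0.0807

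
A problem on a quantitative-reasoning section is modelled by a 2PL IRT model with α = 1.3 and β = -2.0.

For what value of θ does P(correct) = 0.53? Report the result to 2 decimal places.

-1.91

P(θ) = 1 / (1 + exp(−α(θ − β)))
logit = ln(0.5300/0.4700) = 0.1201
θ = β + logit/(α) = -2.0 + 0.1201/1.3000 = -1.9076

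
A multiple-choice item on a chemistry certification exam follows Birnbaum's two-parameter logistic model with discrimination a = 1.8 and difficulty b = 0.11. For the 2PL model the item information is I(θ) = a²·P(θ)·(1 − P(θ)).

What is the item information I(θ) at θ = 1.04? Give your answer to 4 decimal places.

0.4308

P = 1/(1+e^{-1.6740}) = 0.8421
P(1−P) = 0.8421 × 0.1579 = 0.1330
I = a² × P(1−P) = 1.8² × 0.1330 = 0.43080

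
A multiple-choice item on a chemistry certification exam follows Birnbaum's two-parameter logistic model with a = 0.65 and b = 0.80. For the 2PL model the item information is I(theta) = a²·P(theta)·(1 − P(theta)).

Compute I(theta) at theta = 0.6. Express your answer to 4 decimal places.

P = 1/(1+e^{0.1300}) = 0.4675
P(1−P) = 0.4675 × 0.5325 = 0.2489
I = a² × P(1−P) = 0.65² × 0.2489 = 0.10518

0.1052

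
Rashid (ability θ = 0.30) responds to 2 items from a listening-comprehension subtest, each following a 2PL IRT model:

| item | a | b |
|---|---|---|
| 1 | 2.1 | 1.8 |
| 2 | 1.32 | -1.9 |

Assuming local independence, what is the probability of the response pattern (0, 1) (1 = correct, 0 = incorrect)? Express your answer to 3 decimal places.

P(θ) = 1 / (1 + exp(−a(θ − b)))
P_1 = 1/(1+e^{3.1500}) = 0.0411
P_2 = 1/(1+e^{-2.9040}) = 0.9480
L = (1−P_1) × P_2 = 0.9589 × 0.9480 = 0.90909

0.909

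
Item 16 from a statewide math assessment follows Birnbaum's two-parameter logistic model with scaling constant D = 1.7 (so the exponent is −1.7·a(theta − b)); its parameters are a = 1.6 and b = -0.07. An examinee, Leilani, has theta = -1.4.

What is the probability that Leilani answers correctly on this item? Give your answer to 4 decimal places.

0.0261

P(theta) = 1 / (1 + exp(−D·a(theta − b)))
Exponent: 1.7 × 1.6 × (-1.4 − (-0.07)) = -3.6176
1/(1 + e^{3.6176}) = 0.0261
P = 0.0261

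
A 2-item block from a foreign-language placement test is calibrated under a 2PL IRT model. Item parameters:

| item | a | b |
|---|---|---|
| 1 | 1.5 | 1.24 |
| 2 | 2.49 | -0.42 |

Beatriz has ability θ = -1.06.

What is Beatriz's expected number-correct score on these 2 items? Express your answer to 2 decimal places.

0.20

P(θ) = 1 / (1 + exp(−a(θ − b)))
P_1 = 1/(1+e^{3.4500}) = 0.0308
P_2 = 1/(1+e^{1.5936}) = 0.1689
E[score] = 0.0308 + 0.1689 = 0.1996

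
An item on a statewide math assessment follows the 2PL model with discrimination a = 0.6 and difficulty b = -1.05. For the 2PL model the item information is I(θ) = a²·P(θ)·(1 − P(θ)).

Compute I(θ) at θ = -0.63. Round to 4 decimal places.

P = 1/(1+e^{-0.2520}) = 0.5627
P(1−P) = 0.5627 × 0.4373 = 0.2461
I = a² × P(1−P) = 0.6² × 0.2461 = 0.08859

0.0886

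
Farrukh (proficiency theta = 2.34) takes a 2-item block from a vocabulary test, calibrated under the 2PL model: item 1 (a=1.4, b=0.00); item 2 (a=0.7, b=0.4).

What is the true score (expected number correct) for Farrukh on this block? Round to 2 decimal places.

P(theta) = 1 / (1 + exp(−a(theta − b)))
P_1 = 1/(1+e^{-3.2760}) = 0.9636
P_2 = 1/(1+e^{-1.3580}) = 0.7954
E[score] = 0.9636 + 0.7954 = 1.7590

1.76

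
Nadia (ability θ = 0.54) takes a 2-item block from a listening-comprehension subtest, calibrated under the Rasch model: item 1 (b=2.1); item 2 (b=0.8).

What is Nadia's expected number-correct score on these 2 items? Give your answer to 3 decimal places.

P(θ) = 1 / (1 + exp(−(θ − b)))
P_1 = 1/(1+e^{1.5600}) = 0.1736
P_2 = 1/(1+e^{0.2600}) = 0.4354
E[score] = 0.1736 + 0.4354 = 0.6090

0.609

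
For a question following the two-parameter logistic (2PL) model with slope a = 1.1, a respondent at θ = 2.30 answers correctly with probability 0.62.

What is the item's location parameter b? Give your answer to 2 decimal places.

1.85

P(θ) = 1 / (1 + exp(−a(θ − b)))
logit(0.62) = ln(0.62/0.38) = 0.4895
b = θ − logit/(a) = 2.30 − 0.4895/1.1000 = 1.8550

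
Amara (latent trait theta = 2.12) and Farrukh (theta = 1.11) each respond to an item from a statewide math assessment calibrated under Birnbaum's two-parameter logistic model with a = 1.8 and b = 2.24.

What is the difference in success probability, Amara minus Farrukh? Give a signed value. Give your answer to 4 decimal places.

P(theta) = 1 / (1 + exp(−a(theta − b)))
P(Amara) = 0.4462  [exponent -0.2160]
P(Farrukh) = 0.1157  [exponent -2.0340]
Difference = 0.4462 − 0.1157 = 0.3305

0.3305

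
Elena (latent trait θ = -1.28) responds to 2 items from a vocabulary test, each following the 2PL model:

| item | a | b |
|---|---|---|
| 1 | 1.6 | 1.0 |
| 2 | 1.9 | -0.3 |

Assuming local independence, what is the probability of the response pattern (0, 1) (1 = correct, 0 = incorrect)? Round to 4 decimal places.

0.1311

P(θ) = 1 / (1 + exp(−a(θ − b)))
P_1 = 1/(1+e^{3.6480}) = 0.0254
P_2 = 1/(1+e^{1.8620}) = 0.1345
L = (1−P_1) × P_2 = 0.9746 × 0.1345 = 0.13106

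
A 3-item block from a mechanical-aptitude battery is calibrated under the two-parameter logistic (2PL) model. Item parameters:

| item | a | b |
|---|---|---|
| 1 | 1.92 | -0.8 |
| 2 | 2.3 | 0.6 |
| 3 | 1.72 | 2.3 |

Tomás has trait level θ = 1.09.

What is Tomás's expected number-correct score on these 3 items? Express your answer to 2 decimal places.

P(θ) = 1 / (1 + exp(−a(θ − b)))
P_1 = 1/(1+e^{-3.6288}) = 0.9741
P_2 = 1/(1+e^{-1.1270}) = 0.7553
P_3 = 1/(1+e^{2.0812}) = 0.1109
E[score] = 0.9741 + 0.7553 + 0.1109 = 1.8404

1.84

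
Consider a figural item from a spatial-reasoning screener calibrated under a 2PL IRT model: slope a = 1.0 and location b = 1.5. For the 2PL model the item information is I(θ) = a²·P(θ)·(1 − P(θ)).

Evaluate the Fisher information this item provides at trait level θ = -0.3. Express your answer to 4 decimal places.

P = 1/(1+e^{1.8000}) = 0.1419
P(1−P) = 0.1419 × 0.8581 = 0.1217
I = a² × P(1−P) = 1.0² × 0.1217 = 0.12173

0.1217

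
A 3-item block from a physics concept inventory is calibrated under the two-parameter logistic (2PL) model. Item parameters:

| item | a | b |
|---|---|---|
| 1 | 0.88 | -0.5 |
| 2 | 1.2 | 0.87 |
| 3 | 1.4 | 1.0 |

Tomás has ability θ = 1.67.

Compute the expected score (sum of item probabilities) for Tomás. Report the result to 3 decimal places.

2.313

P(θ) = 1 / (1 + exp(−a(θ − b)))
P_1 = 1/(1+e^{-1.9096}) = 0.8710
P_2 = 1/(1+e^{-0.9600}) = 0.7231
P_3 = 1/(1+e^{-0.9380}) = 0.7187
E[score] = 0.8710 + 0.7231 + 0.7187 = 2.3128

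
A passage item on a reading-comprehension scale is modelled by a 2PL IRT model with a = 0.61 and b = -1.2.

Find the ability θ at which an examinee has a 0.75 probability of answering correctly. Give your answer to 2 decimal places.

P(θ) = 1 / (1 + exp(−a(θ − b)))
logit = ln(0.7500/0.2500) = 1.0986
θ = b + logit/(a) = -1.2 + 1.0986/0.6100 = 0.6010

0.60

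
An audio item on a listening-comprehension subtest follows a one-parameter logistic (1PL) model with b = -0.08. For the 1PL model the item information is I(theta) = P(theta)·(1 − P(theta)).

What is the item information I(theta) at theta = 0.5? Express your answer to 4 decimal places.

P = 1/(1+e^{-0.5800}) = 0.6411
P(1−P) = 0.6411 × 0.3589 = 0.2301
I = P(1−P) = 0.23010

0.2301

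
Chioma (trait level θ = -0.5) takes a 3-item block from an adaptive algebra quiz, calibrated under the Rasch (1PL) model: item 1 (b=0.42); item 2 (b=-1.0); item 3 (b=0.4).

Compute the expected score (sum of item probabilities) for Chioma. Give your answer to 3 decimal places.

P(θ) = 1 / (1 + exp(−(θ − b)))
P_1 = 1/(1+e^{0.9200}) = 0.2850
P_2 = 1/(1+e^{-0.5000}) = 0.6225
P_3 = 1/(1+e^{0.9000}) = 0.2891
E[score] = 0.2850 + 0.6225 + 0.2891 = 1.1965

1.196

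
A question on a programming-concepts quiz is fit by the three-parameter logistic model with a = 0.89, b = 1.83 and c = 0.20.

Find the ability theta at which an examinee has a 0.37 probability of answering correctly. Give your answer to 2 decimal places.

P(theta) = c + (1 − c) · 1 / (1 + exp(−a(theta − b)))
Remove guessing floor: (0.37 − 0.20)/(1 − 0.20) = 0.2125
logit = ln(0.2125/0.7875) = -1.3099
theta = b + logit/(a) = 1.83 + (-1.3099)/0.8900 = 0.3582

0.36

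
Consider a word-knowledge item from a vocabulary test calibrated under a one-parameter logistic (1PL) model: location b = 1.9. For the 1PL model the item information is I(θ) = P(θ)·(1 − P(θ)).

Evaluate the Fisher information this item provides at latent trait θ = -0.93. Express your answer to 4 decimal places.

P = 1/(1+e^{2.8300}) = 0.0557
P(1−P) = 0.0557 × 0.9443 = 0.0526
I = P(1−P) = 0.05262

0.0526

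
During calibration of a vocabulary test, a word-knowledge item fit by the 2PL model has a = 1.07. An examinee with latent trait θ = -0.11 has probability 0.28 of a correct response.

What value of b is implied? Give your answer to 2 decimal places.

P(θ) = 1 / (1 + exp(−a(θ − b)))
logit(0.28) = ln(0.28/0.72) = -0.9445
b = θ − logit/(a) = -0.11 − (-0.9445)/1.0700 = 0.7727

0.77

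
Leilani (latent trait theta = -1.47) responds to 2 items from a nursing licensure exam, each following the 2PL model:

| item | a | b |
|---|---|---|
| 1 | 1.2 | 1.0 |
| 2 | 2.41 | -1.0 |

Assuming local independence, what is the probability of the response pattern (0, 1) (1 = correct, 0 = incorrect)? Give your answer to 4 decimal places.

P(theta) = 1 / (1 + exp(−a(theta − b)))
P_1 = 1/(1+e^{2.9640}) = 0.0491
P_2 = 1/(1+e^{1.1327}) = 0.2437
L = (1−P_1) × P_2 = 0.9509 × 0.2437 = 0.23170

0.2317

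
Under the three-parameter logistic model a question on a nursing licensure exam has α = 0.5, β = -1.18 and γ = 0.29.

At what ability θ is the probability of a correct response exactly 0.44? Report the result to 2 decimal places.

-3.81

P(θ) = γ + (1 − γ) · 1 / (1 + exp(−α(θ − β)))
Remove guessing floor: (0.44 − 0.29)/(1 − 0.29) = 0.2113
logit = ln(0.2113/0.7887) = -1.3173
θ = β + logit/(α) = -1.18 + (-1.3173)/0.5000 = -3.8146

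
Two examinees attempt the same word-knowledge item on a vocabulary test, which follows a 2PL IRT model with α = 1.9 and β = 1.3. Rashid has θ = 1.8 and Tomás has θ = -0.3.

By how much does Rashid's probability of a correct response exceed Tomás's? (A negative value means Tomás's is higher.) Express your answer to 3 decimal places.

P(θ) = 1 / (1 + exp(−α(θ − β)))
P(Rashid) = 0.7211  [exponent 0.9500]
P(Tomás) = 0.0457  [exponent -3.0400]
Difference = 0.7211 − 0.0457 = 0.6755

0.675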